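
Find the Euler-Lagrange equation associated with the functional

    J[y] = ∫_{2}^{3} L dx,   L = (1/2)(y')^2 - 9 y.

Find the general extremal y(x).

The Lagrangian is L = (1/2)(y')^2 - 9 y.
∂L/∂y = -9.
∂L/∂y' = y'.
The Euler-Lagrange equation d/dx(∂L/∂y') − ∂L/∂y = 0 becomes:
    y'' + 9 = 0
General solution: y(x) = -(9/2) x^2 + A x + B, where A and B are arbitrary constants fixed by the endpoint conditions.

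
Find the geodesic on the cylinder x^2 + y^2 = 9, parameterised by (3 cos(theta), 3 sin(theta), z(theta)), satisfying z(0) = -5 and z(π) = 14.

Parameterise the cylinder of radius R = 3 as
    r(θ) = (3 cos θ, 3 sin θ, z(θ)).
The arc-length element is
    ds = sqrt(9 + (dz/dθ)^2) dθ,
so the Lagrangian is L = sqrt(9 + z'^2).
L depends on z' only, not on z or θ, so ∂L/∂z = 0 and
    ∂L/∂z' = z' / sqrt(9 + z'^2).
The Euler-Lagrange equation gives
    d/dθ( z' / sqrt(9 + z'^2) ) = 0,
so z' is constant. Integrating once:
    z(θ) = a θ + b,
a helix on the cylinder (a straight line when the cylinder is unrolled). The constants a, b are determined by the endpoint conditions.
With endpoint conditions z(0) = -5 and z(π) = 14: from z(0) = b we get b = -5, and a·π + -5 = 14 gives a = 19/π, so
    z(θ) = (19/π) θ − 5.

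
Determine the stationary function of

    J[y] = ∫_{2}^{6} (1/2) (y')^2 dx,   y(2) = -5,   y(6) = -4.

The Lagrangian is L = (1/2) (y')^2.
Compute ∂L/∂y = 0, ∂L/∂y' = y'.
The Euler-Lagrange equation d/dx(∂L/∂y') − ∂L/∂y = 0 reduces to
    y'' = 0.
Its general solution is
    y(x) = A x + B,
with A, B fixed by the endpoint conditions.
Applying the endpoint conditions y(2) = -5 and y(6) = -4: solve A·2 + B = -5 and A·6 + B = -4. Subtracting gives A(6 − 2) = -4 − -5, so A = 1/4, and B = -5 − A·2 = -11/2. Therefore
    y(x) = (1/4) x - 11/2.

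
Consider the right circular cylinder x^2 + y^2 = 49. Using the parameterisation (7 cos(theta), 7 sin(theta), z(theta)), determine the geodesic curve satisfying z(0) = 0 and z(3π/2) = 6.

Parameterise the cylinder of radius R = 7 as
    r(θ) = (7 cos θ, 7 sin θ, z(θ)).
The arc-length element is
    ds = sqrt(49 + (dz/dθ)^2) dθ,
so the Lagrangian is L = sqrt(49 + z'^2).
L depends on z' only, not on z or θ, so ∂L/∂z = 0 and
    ∂L/∂z' = z' / sqrt(49 + z'^2).
The Euler-Lagrange equation gives
    d/dθ( z' / sqrt(49 + z'^2) ) = 0,
so z' is constant. Integrating once:
    z(θ) = a θ + b,
a helix on the cylinder (a straight line when the cylinder is unrolled). The constants a, b are determined by the endpoint conditions.
With endpoint conditions z(0) = 0 and z(3π/2) = 6: from z(0) = b we get b = 0, and a·3π/2 + 0 = 6 gives a = 4/π, so
    z(θ) = (4/π) θ.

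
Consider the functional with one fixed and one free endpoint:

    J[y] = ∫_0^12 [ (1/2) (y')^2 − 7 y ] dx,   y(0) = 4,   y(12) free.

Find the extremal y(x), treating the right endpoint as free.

The Lagrangian L = (1/2) (y')^2 − 7 y gives
    ∂L/∂y = −7,   ∂L/∂y' = y'.
Euler-Lagrange: d/dx(y') − (−7) = 0, i.e. y'' + 7 = 0, so
    y(x) = −(7/2) x^2 + C1 x + C2.
Fixed left endpoint y(0) = 4 ⇒ C2 = 4.
The right endpoint x = 12 is free, so the natural (transversality) condition is ∂L/∂y' |_{x=12} = 0, i.e. y'(12) = 0.
Compute y'(x) = −7 x + C1, so y'(12) = −84 + C1 = 0 ⇒ C1 = 84.
Therefore the extremal is
    y(x) = −(7/2) x^2 + 84 x + 4.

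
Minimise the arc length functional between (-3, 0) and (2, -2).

Arc-length functional: J[y] = ∫ sqrt(1 + (y')^2) dx.
Lagrangian L = sqrt(1 + (y')^2) has no explicit y dependence, so ∂L/∂y = 0 and the Euler-Lagrange equation gives
    d/dx( y' / sqrt(1 + (y')^2) ) = 0  ⇒  y' / sqrt(1 + (y')^2) = const.
Hence y' is constant, so y(x) is affine.
Fitting the endpoints (-3, 0) and (2, -2):
    slope m = ((-2) − 0) / (2 − (-3)) = -2/5,
    intercept c = 0 − m·(-3) = -6/5.
Extremal: y(x) = (-2/5) x - 6/5.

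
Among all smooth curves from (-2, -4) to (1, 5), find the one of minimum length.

Arc-length functional: J[y] = ∫ sqrt(1 + (y')^2) dx.
Lagrangian L = sqrt(1 + (y')^2) has no explicit y dependence, so ∂L/∂y = 0 and the Euler-Lagrange equation gives
    d/dx( y' / sqrt(1 + (y')^2) ) = 0  ⇒  y' / sqrt(1 + (y')^2) = const.
Hence y' is constant, so y(x) is affine.
Fitting the endpoints (-2, -4) and (1, 5):
    slope m = (5 − (-4)) / (1 − (-2)) = 3,
    intercept c = (-4) − m·(-2) = 2.
Extremal: y(x) = 3 x + 2.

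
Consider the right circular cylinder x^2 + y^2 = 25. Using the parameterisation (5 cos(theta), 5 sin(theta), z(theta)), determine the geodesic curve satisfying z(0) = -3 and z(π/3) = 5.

Parameterise the cylinder of radius R = 5 as
    r(θ) = (5 cos θ, 5 sin θ, z(θ)).
The arc-length element is
    ds = sqrt(25 + (dz/dθ)^2) dθ,
so the Lagrangian is L = sqrt(25 + z'^2).
L depends on z' only, not on z or θ, so ∂L/∂z = 0 and
    ∂L/∂z' = z' / sqrt(25 + z'^2).
The Euler-Lagrange equation gives
    d/dθ( z' / sqrt(25 + z'^2) ) = 0,
so z' is constant. Integrating once:
    z(θ) = a θ + b,
a helix on the cylinder (a straight line when the cylinder is unrolled). The constants a, b are determined by the endpoint conditions.
With endpoint conditions z(0) = -3 and z(π/3) = 5: from z(0) = b we get b = -3, and a·π/3 + -3 = 5 gives a = 24/π, so
    z(θ) = (24/π) θ − 3.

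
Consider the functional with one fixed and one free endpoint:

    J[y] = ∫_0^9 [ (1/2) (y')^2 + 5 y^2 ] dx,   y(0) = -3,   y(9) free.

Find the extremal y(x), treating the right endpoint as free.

The Lagrangian L = (1/2) (y')^2 + 5 y^2 gives
    ∂L/∂y = 10 y,   ∂L/∂y' = y'.
Euler-Lagrange: y'' − 10 y = 0.
With k = sqrt(10), the general solution is
    y(x) = A cosh(sqrt(10) x) + B sinh(sqrt(10) x).
Fixed left endpoint y(0) = -3 ⇒ A = -3.
The right endpoint x = 9 is free, so the natural (transversality) condition is ∂L/∂y' |_{x=9} = 0, i.e. y'(9) = 0.
Compute y'(x) = A k sinh(k x) + B k cosh(k x), so
    y'(9) = A k sinh(k·9) + B k cosh(k·9) = 0
    ⇒ B = −A tanh(k·9) = 3 tanh(sqrt(10)·9).
Therefore the extremal is
    y(x) = −3 cosh(sqrt(10) x) + 3 tanh(sqrt(10)·9) sinh(sqrt(10) x).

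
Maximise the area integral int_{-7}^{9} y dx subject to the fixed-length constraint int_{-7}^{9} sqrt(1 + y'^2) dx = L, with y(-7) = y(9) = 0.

Set up the augmented Lagrangian using a multiplier λ for the length constraint:
    F(y, y') = y − λ sqrt(1 + y'^2).
F has no explicit x dependence, so the Beltrami identity yields a first integral
    F − y' ∂F/∂y' = C.
Compute ∂F/∂y' = −λ y' / sqrt(1 + y'^2). Then
    y − λ sqrt(1 + y'^2) + λ y'^2 / sqrt(1 + y'^2) = C
    ⇒  y − λ / sqrt(1 + y'^2) = C.
Solving for y' and integrating gives
    (x − a)^2 + (y − b)^2 = λ^2,
a circular arc of radius λ. The constants a, b are determined by the endpoint conditions y(-7) = y(9) = 0, and λ is fixed implicitly by the length constraint
    ∫_{-7}^{9} sqrt(1 + y'^2) dx = L.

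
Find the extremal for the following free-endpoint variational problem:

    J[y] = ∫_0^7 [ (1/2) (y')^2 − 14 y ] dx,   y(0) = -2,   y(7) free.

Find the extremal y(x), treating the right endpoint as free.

The Lagrangian L = (1/2) (y')^2 − 14 y gives
    ∂L/∂y = −14,   ∂L/∂y' = y'.
Euler-Lagrange: d/dx(y') − (−14) = 0, i.e. y'' + 14 = 0, so
    y(x) = −(14/2) x^2 + C1 x + C2.
Fixed left endpoint y(0) = -2 ⇒ C2 = -2.
The right endpoint x = 7 is free, so the natural (transversality) condition is ∂L/∂y' |_{x=7} = 0, i.e. y'(7) = 0.
Compute y'(x) = −14 x + C1, so y'(7) = −98 + C1 = 0 ⇒ C1 = 98.
Therefore the extremal is
    y(x) = −7 x^2 + 98 x − 2.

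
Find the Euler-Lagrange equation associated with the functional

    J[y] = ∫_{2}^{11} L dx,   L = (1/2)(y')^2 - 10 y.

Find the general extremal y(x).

The Lagrangian is L = (1/2)(y')^2 - 10 y.
∂L/∂y = -10.
∂L/∂y' = y'.
The Euler-Lagrange equation d/dx(∂L/∂y') − ∂L/∂y = 0 becomes:
    y'' + 10 = 0
General solution: y(x) = -5 x^2 + A x + B, where A and B are arbitrary constants fixed by the endpoint conditions.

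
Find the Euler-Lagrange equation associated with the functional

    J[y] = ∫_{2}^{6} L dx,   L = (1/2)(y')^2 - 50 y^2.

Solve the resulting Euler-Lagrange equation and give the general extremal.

The Lagrangian is L = (1/2)(y')^2 - 50 y^2.
∂L/∂y = -100y.
∂L/∂y' = y'.
The Euler-Lagrange equation d/dx(∂L/∂y') − ∂L/∂y = 0 becomes:
    y'' + 100 y = 0
General solution: y(x) = A sin(10x) + B cos(10x), where A and B are arbitrary constants fixed by the endpoint conditions.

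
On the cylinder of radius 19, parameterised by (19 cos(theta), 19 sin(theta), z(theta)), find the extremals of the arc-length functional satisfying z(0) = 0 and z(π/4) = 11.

Parameterise the cylinder of radius R = 19 as
    r(θ) = (19 cos θ, 19 sin θ, z(θ)).
The arc-length element is
    ds = sqrt(361 + (dz/dθ)^2) dθ,
so the Lagrangian is L = sqrt(361 + z'^2).
L depends on z' only, not on z or θ, so ∂L/∂z = 0 and
    ∂L/∂z' = z' / sqrt(361 + z'^2).
The Euler-Lagrange equation gives
    d/dθ( z' / sqrt(361 + z'^2) ) = 0,
so z' is constant. Integrating once:
    z(θ) = a θ + b,
a helix on the cylinder (a straight line when the cylinder is unrolled). The constants a, b are determined by the endpoint conditions.
With endpoint conditions z(0) = 0 and z(π/4) = 11: from z(0) = b we get b = 0, and a·π/4 + 0 = 11 gives a = 44/π, so
    z(θ) = (44/π) θ.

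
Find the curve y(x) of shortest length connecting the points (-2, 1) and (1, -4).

Arc-length functional: J[y] = ∫ sqrt(1 + (y')^2) dx.
Lagrangian L = sqrt(1 + (y')^2) has no explicit y dependence, so ∂L/∂y = 0 and the Euler-Lagrange equation gives
    d/dx( y' / sqrt(1 + (y')^2) ) = 0  ⇒  y' / sqrt(1 + (y')^2) = const.
Hence y' is constant, so y(x) is affine.
Fitting the endpoints (-2, 1) and (1, -4):
    slope m = ((-4) − 1) / (1 − (-2)) = -5/3,
    intercept c = 1 − m·(-2) = -7/3.
Extremal: y(x) = (-5/3) x - 7/3.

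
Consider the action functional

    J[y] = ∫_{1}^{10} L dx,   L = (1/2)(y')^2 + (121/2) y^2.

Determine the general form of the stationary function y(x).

The Lagrangian is L = (1/2)(y')^2 + (121/2) y^2.
∂L/∂y = 121y.
∂L/∂y' = y'.
The Euler-Lagrange equation d/dx(∂L/∂y') − ∂L/∂y = 0 becomes:
    y'' - 121 y = 0
General solution: y(x) = A e^(11x) + B e^(-11x), where A and B are arbitrary constants fixed by the endpoint conditions.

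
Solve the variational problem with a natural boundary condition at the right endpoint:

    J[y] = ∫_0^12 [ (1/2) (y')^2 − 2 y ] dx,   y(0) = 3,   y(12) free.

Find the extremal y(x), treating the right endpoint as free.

The Lagrangian L = (1/2) (y')^2 − 2 y gives
    ∂L/∂y = −2,   ∂L/∂y' = y'.
Euler-Lagrange: d/dx(y') − (−2) = 0, i.e. y'' + 2 = 0, so
    y(x) = −(2/2) x^2 + C1 x + C2.
Fixed left endpoint y(0) = 3 ⇒ C2 = 3.
The right endpoint x = 12 is free, so the natural (transversality) condition is ∂L/∂y' |_{x=12} = 0, i.e. y'(12) = 0.
Compute y'(x) = −2 x + C1, so y'(12) = −24 + C1 = 0 ⇒ C1 = 24.
Therefore the extremal is
    y(x) = −x^2 + 24 x + 3.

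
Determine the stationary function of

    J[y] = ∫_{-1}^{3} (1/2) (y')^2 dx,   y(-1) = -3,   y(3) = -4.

The Lagrangian is L = (1/2) (y')^2.
Compute ∂L/∂y = 0, ∂L/∂y' = y'.
The Euler-Lagrange equation d/dx(∂L/∂y') − ∂L/∂y = 0 reduces to
    y'' = 0.
Its general solution is
    y(x) = A x + B,
with A, B fixed by the endpoint conditions.
Applying the endpoint conditions y(-1) = -3 and y(3) = -4: solve A·-1 + B = -3 and A·3 + B = -4. Subtracting gives A(3 − -1) = -4 − -3, so A = -1/4, and B = -3 − A·-1 = -13/4. Therefore
    y(x) = (-1/4) x - 13/4.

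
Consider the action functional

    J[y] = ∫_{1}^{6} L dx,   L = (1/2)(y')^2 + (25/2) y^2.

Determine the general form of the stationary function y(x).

The Lagrangian is L = (1/2)(y')^2 + (25/2) y^2.
∂L/∂y = 25y.
∂L/∂y' = y'.
The Euler-Lagrange equation d/dx(∂L/∂y') − ∂L/∂y = 0 becomes:
    y'' - 25 y = 0
General solution: y(x) = A e^(5x) + B e^(-5x), where A and B are arbitrary constants fixed by the endpoint conditions.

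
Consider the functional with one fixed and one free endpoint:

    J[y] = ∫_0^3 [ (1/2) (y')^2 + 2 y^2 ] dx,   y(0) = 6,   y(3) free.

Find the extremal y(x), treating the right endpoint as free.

The Lagrangian L = (1/2) (y')^2 + 2 y^2 gives
    ∂L/∂y = 4 y,   ∂L/∂y' = y'.
Euler-Lagrange: y'' − 4 y = 0.
With k = 2, the general solution is
    y(x) = A cosh(2 x) + B sinh(2 x).
Fixed left endpoint y(0) = 6 ⇒ A = 6.
The right endpoint x = 3 is free, so the natural (transversality) condition is ∂L/∂y' |_{x=3} = 0, i.e. y'(3) = 0.
Compute y'(x) = A k sinh(k x) + B k cosh(k x), so
    y'(3) = A k sinh(k·3) + B k cosh(k·3) = 0
    ⇒ B = −A tanh(k·3) = − 6 tanh(2·3).
Therefore the extremal is
    y(x) = 6 cosh(2 x) − 6 tanh(2·3) sinh(2 x).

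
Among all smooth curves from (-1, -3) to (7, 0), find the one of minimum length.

Arc-length functional: J[y] = ∫ sqrt(1 + (y')^2) dx.
Lagrangian L = sqrt(1 + (y')^2) has no explicit y dependence, so ∂L/∂y = 0 and the Euler-Lagrange equation gives
    d/dx( y' / sqrt(1 + (y')^2) ) = 0  ⇒  y' / sqrt(1 + (y')^2) = const.
Hence y' is constant, so y(x) is affine.
Fitting the endpoints (-1, -3) and (7, 0):
    slope m = (0 − (-3)) / (7 − (-1)) = 3/8,
    intercept c = (-3) − m·(-1) = -21/8.
Extremal: y(x) = (3/8) x - 21/8.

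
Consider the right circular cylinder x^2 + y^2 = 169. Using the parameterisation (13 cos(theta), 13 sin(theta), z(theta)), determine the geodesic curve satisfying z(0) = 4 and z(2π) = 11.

Parameterise the cylinder of radius R = 13 as
    r(θ) = (13 cos θ, 13 sin θ, z(θ)).
The arc-length element is
    ds = sqrt(169 + (dz/dθ)^2) dθ,
so the Lagrangian is L = sqrt(169 + z'^2).
L depends on z' only, not on z or θ, so ∂L/∂z = 0 and
    ∂L/∂z' = z' / sqrt(169 + z'^2).
The Euler-Lagrange equation gives
    d/dθ( z' / sqrt(169 + z'^2) ) = 0,
so z' is constant. Integrating once:
    z(θ) = a θ + b,
a helix on the cylinder (a straight line when the cylinder is unrolled). The constants a, b are determined by the endpoint conditions.
With endpoint conditions z(0) = 4 and z(2π) = 11: from z(0) = b we get b = 4, and a·2π + 4 = 11 gives a = 7/(2π), so
    z(θ) = (7/(2π)) θ + 4.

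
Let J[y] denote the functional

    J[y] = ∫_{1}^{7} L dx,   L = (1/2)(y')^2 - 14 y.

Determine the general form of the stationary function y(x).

The Lagrangian is L = (1/2)(y')^2 - 14 y.
∂L/∂y = -14.
∂L/∂y' = y'.
The Euler-Lagrange equation d/dx(∂L/∂y') − ∂L/∂y = 0 becomes:
    y'' + 14 = 0
General solution: y(x) = -7 x^2 + A x + B, where A and B are arbitrary constants fixed by the endpoint conditions.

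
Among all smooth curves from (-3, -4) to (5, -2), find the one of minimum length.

Arc-length functional: J[y] = ∫ sqrt(1 + (y')^2) dx.
Lagrangian L = sqrt(1 + (y')^2) has no explicit y dependence, so ∂L/∂y = 0 and the Euler-Lagrange equation gives
    d/dx( y' / sqrt(1 + (y')^2) ) = 0  ⇒  y' / sqrt(1 + (y')^2) = const.
Hence y' is constant, so y(x) is affine.
Fitting the endpoints (-3, -4) and (5, -2):
    slope m = ((-2) − (-4)) / (5 − (-3)) = 1/4,
    intercept c = (-4) − m·(-3) = -13/4.
Extremal: y(x) = (1/4) x - 13/4.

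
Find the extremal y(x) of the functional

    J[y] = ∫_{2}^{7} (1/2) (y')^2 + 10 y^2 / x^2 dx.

The Lagrangian is L = (1/2) (y')^2 + 10 y^2 / x^2.
Compute ∂L/∂y = 20y/x^2, ∂L/∂y' = y'.
The Euler-Lagrange equation d/dx(∂L/∂y') − ∂L/∂y = 0 reduces to
    y'' − 20/x^2 · y = 0  (x > 0).
Its general solution is
    y(x) = A x^5 + B x^(-4),
with A, B fixed by the endpoint conditions.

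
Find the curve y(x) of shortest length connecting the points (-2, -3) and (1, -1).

Arc-length functional: J[y] = ∫ sqrt(1 + (y')^2) dx.
Lagrangian L = sqrt(1 + (y')^2) has no explicit y dependence, so ∂L/∂y = 0 and the Euler-Lagrange equation gives
    d/dx( y' / sqrt(1 + (y')^2) ) = 0  ⇒  y' / sqrt(1 + (y')^2) = const.
Hence y' is constant, so y(x) is affine.
Fitting the endpoints (-2, -3) and (1, -1):
    slope m = ((-1) − (-3)) / (1 − (-2)) = 2/3,
    intercept c = (-3) − m·(-2) = -5/3.
Extremal: y(x) = (2/3) x - 5/3.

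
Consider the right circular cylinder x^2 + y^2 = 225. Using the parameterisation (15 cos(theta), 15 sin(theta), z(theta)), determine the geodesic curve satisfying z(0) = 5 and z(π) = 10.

Parameterise the cylinder of radius R = 15 as
    r(θ) = (15 cos θ, 15 sin θ, z(θ)).
The arc-length element is
    ds = sqrt(225 + (dz/dθ)^2) dθ,
so the Lagrangian is L = sqrt(225 + z'^2).
L depends on z' only, not on z or θ, so ∂L/∂z = 0 and
    ∂L/∂z' = z' / sqrt(225 + z'^2).
The Euler-Lagrange equation gives
    d/dθ( z' / sqrt(225 + z'^2) ) = 0,
so z' is constant. Integrating once:
    z(θ) = a θ + b,
a helix on the cylinder (a straight line when the cylinder is unrolled). The constants a, b are determined by the endpoint conditions.
With endpoint conditions z(0) = 5 and z(π) = 10: from z(0) = b we get b = 5, and a·π + 5 = 10 gives a = 5/π, so
    z(θ) = (5/π) θ + 5.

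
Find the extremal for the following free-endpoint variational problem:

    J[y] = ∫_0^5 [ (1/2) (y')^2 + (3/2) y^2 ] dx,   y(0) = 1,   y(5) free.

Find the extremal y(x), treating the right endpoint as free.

The Lagrangian L = (1/2) (y')^2 + (3/2) y^2 gives
    ∂L/∂y = 3 y,   ∂L/∂y' = y'.
Euler-Lagrange: y'' − 3 y = 0.
With k = sqrt(3), the general solution is
    y(x) = A cosh(sqrt(3) x) + B sinh(sqrt(3) x).
Fixed left endpoint y(0) = 1 ⇒ A = 1.
The right endpoint x = 5 is free, so the natural (transversality) condition is ∂L/∂y' |_{x=5} = 0, i.e. y'(5) = 0.
Compute y'(x) = A k sinh(k x) + B k cosh(k x), so
    y'(5) = A k sinh(k·5) + B k cosh(k·5) = 0
    ⇒ B = −A tanh(k·5) = − tanh(sqrt(3)·5).
Therefore the extremal is
    y(x) = cosh(sqrt(3) x) − tanh(sqrt(3)·5) sinh(sqrt(3) x).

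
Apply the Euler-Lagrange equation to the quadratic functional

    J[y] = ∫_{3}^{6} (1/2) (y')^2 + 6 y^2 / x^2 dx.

The Lagrangian is L = (1/2) (y')^2 + 6 y^2 / x^2.
Compute ∂L/∂y = 12y/x^2, ∂L/∂y' = y'.
The Euler-Lagrange equation d/dx(∂L/∂y') − ∂L/∂y = 0 reduces to
    y'' − 12/x^2 · y = 0  (x > 0).
Its general solution is
    y(x) = A x^4 + B x^(-3),
with A, B fixed by the endpoint conditions.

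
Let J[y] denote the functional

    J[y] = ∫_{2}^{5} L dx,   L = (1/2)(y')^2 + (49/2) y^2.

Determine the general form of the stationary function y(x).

The Lagrangian is L = (1/2)(y')^2 + (49/2) y^2.
∂L/∂y = 49y.
∂L/∂y' = y'.
The Euler-Lagrange equation d/dx(∂L/∂y') − ∂L/∂y = 0 becomes:
    y'' - 49 y = 0
General solution: y(x) = A e^(7x) + B e^(-7x), where A and B are arbitrary constants fixed by the endpoint conditions.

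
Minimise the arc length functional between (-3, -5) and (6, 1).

Arc-length functional: J[y] = ∫ sqrt(1 + (y')^2) dx.
Lagrangian L = sqrt(1 + (y')^2) has no explicit y dependence, so ∂L/∂y = 0 and the Euler-Lagrange equation gives
    d/dx( y' / sqrt(1 + (y')^2) ) = 0  ⇒  y' / sqrt(1 + (y')^2) = const.
Hence y' is constant, so y(x) is affine.
Fitting the endpoints (-3, -5) and (6, 1):
    slope m = (1 − (-5)) / (6 − (-3)) = 2/3,
    intercept c = (-5) − m·(-3) = -3.
Extremal: y(x) = (2/3) x - 3.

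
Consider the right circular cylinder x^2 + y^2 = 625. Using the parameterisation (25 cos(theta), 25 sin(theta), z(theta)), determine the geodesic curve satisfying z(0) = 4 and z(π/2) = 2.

Parameterise the cylinder of radius R = 25 as
    r(θ) = (25 cos θ, 25 sin θ, z(θ)).
The arc-length element is
    ds = sqrt(625 + (dz/dθ)^2) dθ,
so the Lagrangian is L = sqrt(625 + z'^2).
L depends on z' only, not on z or θ, so ∂L/∂z = 0 and
    ∂L/∂z' = z' / sqrt(625 + z'^2).
The Euler-Lagrange equation gives
    d/dθ( z' / sqrt(625 + z'^2) ) = 0,
so z' is constant. Integrating once:
    z(θ) = a θ + b,
a helix on the cylinder (a straight line when the cylinder is unrolled). The constants a, b are determined by the endpoint conditions.
With endpoint conditions z(0) = 4 and z(π/2) = 2: from z(0) = b we get b = 4, and a·π/2 + 4 = 2 gives a = -4/π, so
    z(θ) = (-4/π) θ + 4.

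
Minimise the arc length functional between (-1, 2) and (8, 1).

Arc-length functional: J[y] = ∫ sqrt(1 + (y')^2) dx.
Lagrangian L = sqrt(1 + (y')^2) has no explicit y dependence, so ∂L/∂y = 0 and the Euler-Lagrange equation gives
    d/dx( y' / sqrt(1 + (y')^2) ) = 0  ⇒  y' / sqrt(1 + (y')^2) = const.
Hence y' is constant, so y(x) is affine.
Fitting the endpoints (-1, 2) and (8, 1):
    slope m = (1 − 2) / (8 − (-1)) = -1/9,
    intercept c = 2 − m·(-1) = 17/9.
Extremal: y(x) = (-1/9) x + 17/9.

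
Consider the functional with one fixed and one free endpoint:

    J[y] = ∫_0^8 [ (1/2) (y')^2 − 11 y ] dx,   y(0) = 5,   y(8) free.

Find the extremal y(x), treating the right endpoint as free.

The Lagrangian L = (1/2) (y')^2 − 11 y gives
    ∂L/∂y = −11,   ∂L/∂y' = y'.
Euler-Lagrange: d/dx(y') − (−11) = 0, i.e. y'' + 11 = 0, so
    y(x) = −(11/2) x^2 + C1 x + C2.
Fixed left endpoint y(0) = 5 ⇒ C2 = 5.
The right endpoint x = 8 is free, so the natural (transversality) condition is ∂L/∂y' |_{x=8} = 0, i.e. y'(8) = 0.
Compute y'(x) = −11 x + C1, so y'(8) = −88 + C1 = 0 ⇒ C1 = 88.
Therefore the extremal is
    y(x) = −(11/2) x^2 + 88 x + 5.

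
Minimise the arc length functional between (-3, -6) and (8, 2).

Arc-length functional: J[y] = ∫ sqrt(1 + (y')^2) dx.
Lagrangian L = sqrt(1 + (y')^2) has no explicit y dependence, so ∂L/∂y = 0 and the Euler-Lagrange equation gives
    d/dx( y' / sqrt(1 + (y')^2) ) = 0  ⇒  y' / sqrt(1 + (y')^2) = const.
Hence y' is constant, so y(x) is affine.
Fitting the endpoints (-3, -6) and (8, 2):
    slope m = (2 − (-6)) / (8 − (-3)) = 8/11,
    intercept c = (-6) − m·(-3) = -42/11.
Extremal: y(x) = (8/11) x - 42/11.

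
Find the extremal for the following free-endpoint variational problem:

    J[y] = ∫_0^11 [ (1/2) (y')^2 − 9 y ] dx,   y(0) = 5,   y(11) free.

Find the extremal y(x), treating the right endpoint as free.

The Lagrangian L = (1/2) (y')^2 − 9 y gives
    ∂L/∂y = −9,   ∂L/∂y' = y'.
Euler-Lagrange: d/dx(y') − (−9) = 0, i.e. y'' + 9 = 0, so
    y(x) = −(9/2) x^2 + C1 x + C2.
Fixed left endpoint y(0) = 5 ⇒ C2 = 5.
The right endpoint x = 11 is free, so the natural (transversality) condition is ∂L/∂y' |_{x=11} = 0, i.e. y'(11) = 0.
Compute y'(x) = −9 x + C1, so y'(11) = −99 + C1 = 0 ⇒ C1 = 99.
Therefore the extremal is
    y(x) = −(9/2) x^2 + 99 x + 5.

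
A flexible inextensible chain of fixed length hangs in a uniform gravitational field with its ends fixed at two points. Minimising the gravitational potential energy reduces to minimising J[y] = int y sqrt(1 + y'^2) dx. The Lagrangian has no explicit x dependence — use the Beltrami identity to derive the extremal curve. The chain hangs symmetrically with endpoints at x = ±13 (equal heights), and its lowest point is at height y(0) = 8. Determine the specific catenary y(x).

The Lagrangian L(y, y') = y sqrt(1 + y'^2) has no explicit x dependence, so the Beltrami identity applies:
    L − y' ∂L/∂y' = C.
Compute ∂L/∂y' = y · y' / sqrt(1 + y'^2). Then
    L − y' ∂L/∂y'
    = y sqrt(1 + y'^2) − y · y'^2 / sqrt(1 + y'^2)
    = y (1 + y'^2 − y'^2) / sqrt(1 + y'^2)
    = y / sqrt(1 + y'^2) = C.
Squaring gives y^2 = C^2 (1 + y'^2), i.e.
    y'^2 = y^2 / C^2 − 1.
Separating variables,
    dy / sqrt(y^2 − C^2) = dx / C,
and integrating gives arccosh(y / C) = (x − a)/C, so
    y(x) = C cosh((x − a)/C),
the catenary. The constants C and a are fixed by the two endpoint conditions (and, for the hanging-chain problem, the length constraint selects C).
Now fit the given data. The endpoints x = ±13 are symmetric at equal height, so the catenary is even about its minimum: a = 0 and y(x) = C cosh(x/C). The lowest point is y(0) = C cosh(0) = C, and we are told y(0) = 8, so C = 8. Therefore
    y(x) = 8 cosh(x/8),
and at the endpoints
    y(±13) = 8 cosh(13/8).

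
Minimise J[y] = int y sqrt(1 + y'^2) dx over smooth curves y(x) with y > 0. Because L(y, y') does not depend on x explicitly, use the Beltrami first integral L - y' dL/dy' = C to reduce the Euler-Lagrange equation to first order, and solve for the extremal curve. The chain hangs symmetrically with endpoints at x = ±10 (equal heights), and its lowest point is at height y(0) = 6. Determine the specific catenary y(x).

The Lagrangian L(y, y') = y sqrt(1 + y'^2) has no explicit x dependence, so the Beltrami identity applies:
    L − y' ∂L/∂y' = C.
Compute ∂L/∂y' = y · y' / sqrt(1 + y'^2). Then
    L − y' ∂L/∂y'
    = y sqrt(1 + y'^2) − y · y'^2 / sqrt(1 + y'^2)
    = y (1 + y'^2 − y'^2) / sqrt(1 + y'^2)
    = y / sqrt(1 + y'^2) = C.
Squaring gives y^2 = C^2 (1 + y'^2), i.e.
    y'^2 = y^2 / C^2 − 1.
Separating variables,
    dy / sqrt(y^2 − C^2) = dx / C,
and integrating gives arccosh(y / C) = (x − a)/C, so
    y(x) = C cosh((x − a)/C),
the catenary. The constants C and a are fixed by the two endpoint conditions (and, for the hanging-chain problem, the length constraint selects C).
Now fit the given data. The endpoints x = ±10 are symmetric at equal height, so the catenary is even about its minimum: a = 0 and y(x) = C cosh(x/C). The lowest point is y(0) = C cosh(0) = C, and we are told y(0) = 6, so C = 6. Therefore
    y(x) = 6 cosh(x/6),
and at the endpoints
    y(±10) = 6 cosh(10/6).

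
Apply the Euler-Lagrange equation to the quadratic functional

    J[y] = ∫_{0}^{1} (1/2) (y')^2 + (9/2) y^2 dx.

The Lagrangian is L = (1/2) (y')^2 + (9/2) y^2.
Compute ∂L/∂y = 9y, ∂L/∂y' = y'.
The Euler-Lagrange equation d/dx(∂L/∂y') − ∂L/∂y = 0 reduces to
    y'' − 9 y = 0.
Its general solution is
    y(x) = A e^(3x) + B e^(−3x),
with A, B fixed by the endpoint conditions.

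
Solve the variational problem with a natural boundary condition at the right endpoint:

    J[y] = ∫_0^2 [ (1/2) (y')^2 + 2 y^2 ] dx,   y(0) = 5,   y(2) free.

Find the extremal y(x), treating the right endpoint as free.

The Lagrangian L = (1/2) (y')^2 + 2 y^2 gives
    ∂L/∂y = 4 y,   ∂L/∂y' = y'.
Euler-Lagrange: y'' − 4 y = 0.
With k = 2, the general solution is
    y(x) = A cosh(2 x) + B sinh(2 x).
Fixed left endpoint y(0) = 5 ⇒ A = 5.
The right endpoint x = 2 is free, so the natural (transversality) condition is ∂L/∂y' |_{x=2} = 0, i.e. y'(2) = 0.
Compute y'(x) = A k sinh(k x) + B k cosh(k x), so
    y'(2) = A k sinh(k·2) + B k cosh(k·2) = 0
    ⇒ B = −A tanh(k·2) = − 5 tanh(2·2).
Therefore the extremal is
    y(x) = 5 cosh(2 x) − 5 tanh(2·2) sinh(2 x).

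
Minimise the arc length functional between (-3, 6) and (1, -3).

Arc-length functional: J[y] = ∫ sqrt(1 + (y')^2) dx.
Lagrangian L = sqrt(1 + (y')^2) has no explicit y dependence, so ∂L/∂y = 0 and the Euler-Lagrange equation gives
    d/dx( y' / sqrt(1 + (y')^2) ) = 0  ⇒  y' / sqrt(1 + (y')^2) = const.
Hence y' is constant, so y(x) is affine.
Fitting the endpoints (-3, 6) and (1, -3):
    slope m = ((-3) − 6) / (1 − (-3)) = -9/4,
    intercept c = 6 − m·(-3) = -3/4.
Extremal: y(x) = (-9/4) x - 3/4.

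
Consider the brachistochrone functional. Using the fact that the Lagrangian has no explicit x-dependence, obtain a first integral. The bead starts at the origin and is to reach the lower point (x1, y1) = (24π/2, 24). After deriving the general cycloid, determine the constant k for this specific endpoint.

The Lagrangian L = sqrt((1 + y'^2) / y) has no explicit x dependence, so the Beltrami identity applies:
    L − y' ∂L/∂y' = C.
Compute ∂L/∂y' = y' / sqrt(y (1 + y'^2)).
Substitute:
    sqrt((1 + y'^2)/y) − y'·y' / sqrt(y (1 + y'^2))
    = (1 + y'^2) / sqrt(y (1 + y'^2)) − y'^2 / sqrt(y (1 + y'^2))
    = 1 / sqrt(y (1 + y'^2)) = C.
Squaring and rearranging gives the first integral
    y (1 + y'^2) = 1/C^2 =: k   (constant).
Solving this first-order ODE by the substitution
    y = (k/2)(1 − cos θ)
yields the cycloid parameterisation
    x(θ) = (k/2)(θ − sin θ),   y(θ) = (k/2)(1 − cos θ).
The constant k is fixed by the endpoint condition.
Now fit the given lower endpoint (x1, y1) = (24π/2, 24). At the bottom of the first arch (θ = π), the parametric equations give
    y(π) = (k/2)(1 − cos π) = k,
    x(π) = (k/2)(π − sin π) = kπ/2.
Matching y(π) = 24 gives k = 24, consistent with x(π) = 24π/2. Therefore the specific cycloid is
    x(θ) = (24/2)(θ − sin θ),   y(θ) = (24/2)(1 − cos θ).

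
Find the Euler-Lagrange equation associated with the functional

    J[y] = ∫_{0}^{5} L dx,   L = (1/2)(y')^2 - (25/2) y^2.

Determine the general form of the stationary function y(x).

The Lagrangian is L = (1/2)(y')^2 - (25/2) y^2.
∂L/∂y = -25y.
∂L/∂y' = y'.
The Euler-Lagrange equation d/dx(∂L/∂y') − ∂L/∂y = 0 becomes:
    y'' + 25 y = 0
General solution: y(x) = A sin(5x) + B cos(5x), where A and B are arbitrary constants fixed by the endpoint conditions.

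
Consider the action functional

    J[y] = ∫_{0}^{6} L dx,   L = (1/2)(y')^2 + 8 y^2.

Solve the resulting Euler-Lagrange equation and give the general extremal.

The Lagrangian is L = (1/2)(y')^2 + 8 y^2.
∂L/∂y = 16y.
∂L/∂y' = y'.
The Euler-Lagrange equation d/dx(∂L/∂y') − ∂L/∂y = 0 becomes:
    y'' - 16 y = 0
General solution: y(x) = A e^(4x) + B e^(-4x), where A and B are arbitrary constants fixed by the endpoint conditions.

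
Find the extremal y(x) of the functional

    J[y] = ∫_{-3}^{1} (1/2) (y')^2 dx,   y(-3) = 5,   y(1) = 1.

The Lagrangian is L = (1/2) (y')^2.
Compute ∂L/∂y = 0, ∂L/∂y' = y'.
The Euler-Lagrange equation d/dx(∂L/∂y') − ∂L/∂y = 0 reduces to
    y'' = 0.
Its general solution is
    y(x) = A x + B,
with A, B fixed by the endpoint conditions.
Applying the endpoint conditions y(-3) = 5 and y(1) = 1: solve A·-3 + B = 5 and A·1 + B = 1. Subtracting gives A(1 − -3) = 1 − 5, so A = -1, and B = 5 − A·-3 = 2. Therefore
    y(x) = -x + 2.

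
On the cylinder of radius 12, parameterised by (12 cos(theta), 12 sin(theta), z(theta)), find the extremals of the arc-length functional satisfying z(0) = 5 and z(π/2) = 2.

Parameterise the cylinder of radius R = 12 as
    r(θ) = (12 cos θ, 12 sin θ, z(θ)).
The arc-length element is
    ds = sqrt(144 + (dz/dθ)^2) dθ,
so the Lagrangian is L = sqrt(144 + z'^2).
L depends on z' only, not on z or θ, so ∂L/∂z = 0 and
    ∂L/∂z' = z' / sqrt(144 + z'^2).
The Euler-Lagrange equation gives
    d/dθ( z' / sqrt(144 + z'^2) ) = 0,
so z' is constant. Integrating once:
    z(θ) = a θ + b,
a helix on the cylinder (a straight line when the cylinder is unrolled). The constants a, b are determined by the endpoint conditions.
With endpoint conditions z(0) = 5 and z(π/2) = 2: from z(0) = b we get b = 5, and a·π/2 + 5 = 2 gives a = -6/π, so
    z(θ) = (-6/π) θ + 5.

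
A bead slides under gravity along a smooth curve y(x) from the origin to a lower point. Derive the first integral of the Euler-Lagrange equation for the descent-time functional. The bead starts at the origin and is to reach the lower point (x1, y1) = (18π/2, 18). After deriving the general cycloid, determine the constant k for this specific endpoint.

The Lagrangian L = sqrt((1 + y'^2) / y) has no explicit x dependence, so the Beltrami identity applies:
    L − y' ∂L/∂y' = C.
Compute ∂L/∂y' = y' / sqrt(y (1 + y'^2)).
Substitute:
    sqrt((1 + y'^2)/y) − y'·y' / sqrt(y (1 + y'^2))
    = (1 + y'^2) / sqrt(y (1 + y'^2)) − y'^2 / sqrt(y (1 + y'^2))
    = 1 / sqrt(y (1 + y'^2)) = C.
Squaring and rearranging gives the first integral
    y (1 + y'^2) = 1/C^2 =: k   (constant).
Solving this first-order ODE by the substitution
    y = (k/2)(1 − cos θ)
yields the cycloid parameterisation
    x(θ) = (k/2)(θ − sin θ),   y(θ) = (k/2)(1 − cos θ).
The constant k is fixed by the endpoint condition.
Now fit the given lower endpoint (x1, y1) = (18π/2, 18). At the bottom of the first arch (θ = π), the parametric equations give
    y(π) = (k/2)(1 − cos π) = k,
    x(π) = (k/2)(π − sin π) = kπ/2.
Matching y(π) = 18 gives k = 18, consistent with x(π) = 18π/2. Therefore the specific cycloid is
    x(θ) = (18/2)(θ − sin θ),   y(θ) = (18/2)(1 − cos θ).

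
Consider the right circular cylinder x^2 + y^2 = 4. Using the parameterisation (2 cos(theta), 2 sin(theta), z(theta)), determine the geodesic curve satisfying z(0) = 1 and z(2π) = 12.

Parameterise the cylinder of radius R = 2 as
    r(θ) = (2 cos θ, 2 sin θ, z(θ)).
The arc-length element is
    ds = sqrt(4 + (dz/dθ)^2) dθ,
so the Lagrangian is L = sqrt(4 + z'^2).
L depends on z' only, not on z or θ, so ∂L/∂z = 0 and
    ∂L/∂z' = z' / sqrt(4 + z'^2).
The Euler-Lagrange equation gives
    d/dθ( z' / sqrt(4 + z'^2) ) = 0,
so z' is constant. Integrating once:
    z(θ) = a θ + b,
a helix on the cylinder (a straight line when the cylinder is unrolled). The constants a, b are determined by the endpoint conditions.
With endpoint conditions z(0) = 1 and z(2π) = 12: from z(0) = b we get b = 1, and a·2π + 1 = 12 gives a = 11/(2π), so
    z(θ) = (11/(2π)) θ + 1.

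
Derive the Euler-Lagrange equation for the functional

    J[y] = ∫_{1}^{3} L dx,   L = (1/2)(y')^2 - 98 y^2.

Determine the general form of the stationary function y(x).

The Lagrangian is L = (1/2)(y')^2 - 98 y^2.
∂L/∂y = -196y.
∂L/∂y' = y'.
The Euler-Lagrange equation d/dx(∂L/∂y') − ∂L/∂y = 0 becomes:
    y'' + 196 y = 0
General solution: y(x) = A sin(14x) + B cos(14x), where A and B are arbitrary constants fixed by the endpoint conditions.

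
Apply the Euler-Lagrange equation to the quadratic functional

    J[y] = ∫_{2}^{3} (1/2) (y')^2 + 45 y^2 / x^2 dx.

The Lagrangian is L = (1/2) (y')^2 + 45 y^2 / x^2.
Compute ∂L/∂y = 90y/x^2, ∂L/∂y' = y'.
The Euler-Lagrange equation d/dx(∂L/∂y') − ∂L/∂y = 0 reduces to
    y'' − 90/x^2 · y = 0  (x > 0).
Its general solution is
    y(x) = A x^10 + B x^(-9),
with A, B fixed by the endpoint conditions.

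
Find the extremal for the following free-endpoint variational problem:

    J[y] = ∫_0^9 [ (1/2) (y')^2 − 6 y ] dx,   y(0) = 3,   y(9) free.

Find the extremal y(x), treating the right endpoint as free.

The Lagrangian L = (1/2) (y')^2 − 6 y gives
    ∂L/∂y = −6,   ∂L/∂y' = y'.
Euler-Lagrange: d/dx(y') − (−6) = 0, i.e. y'' + 6 = 0, so
    y(x) = −(6/2) x^2 + C1 x + C2.
Fixed left endpoint y(0) = 3 ⇒ C2 = 3.
The right endpoint x = 9 is free, so the natural (transversality) condition is ∂L/∂y' |_{x=9} = 0, i.e. y'(9) = 0.
Compute y'(x) = −6 x + C1, so y'(9) = −54 + C1 = 0 ⇒ C1 = 54.
Therefore the extremal is
    y(x) = −3 x^2 + 54 x + 3.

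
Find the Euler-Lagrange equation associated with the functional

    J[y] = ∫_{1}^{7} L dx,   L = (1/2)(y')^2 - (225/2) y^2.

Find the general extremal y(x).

The Lagrangian is L = (1/2)(y')^2 - (225/2) y^2.
∂L/∂y = -225y.
∂L/∂y' = y'.
The Euler-Lagrange equation d/dx(∂L/∂y') − ∂L/∂y = 0 becomes:
    y'' + 225 y = 0
General solution: y(x) = A sin(15x) + B cos(15x), where A and B are arbitrary constants fixed by the endpoint conditions.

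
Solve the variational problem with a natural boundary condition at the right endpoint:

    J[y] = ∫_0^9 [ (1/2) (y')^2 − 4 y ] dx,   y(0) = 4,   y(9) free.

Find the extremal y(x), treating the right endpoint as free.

The Lagrangian L = (1/2) (y')^2 − 4 y gives
    ∂L/∂y = −4,   ∂L/∂y' = y'.
Euler-Lagrange: d/dx(y') − (−4) = 0, i.e. y'' + 4 = 0, so
    y(x) = −(4/2) x^2 + C1 x + C2.
Fixed left endpoint y(0) = 4 ⇒ C2 = 4.
The right endpoint x = 9 is free, so the natural (transversality) condition is ∂L/∂y' |_{x=9} = 0, i.e. y'(9) = 0.
Compute y'(x) = −4 x + C1, so y'(9) = −36 + C1 = 0 ⇒ C1 = 36.
Therefore the extremal is
    y(x) = −2 x^2 + 36 x + 4.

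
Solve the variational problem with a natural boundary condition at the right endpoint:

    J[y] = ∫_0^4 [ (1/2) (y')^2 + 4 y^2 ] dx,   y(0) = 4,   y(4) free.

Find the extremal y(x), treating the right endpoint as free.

The Lagrangian L = (1/2) (y')^2 + 4 y^2 gives
    ∂L/∂y = 8 y,   ∂L/∂y' = y'.
Euler-Lagrange: y'' − 8 y = 0.
With k = sqrt(8), the general solution is
    y(x) = A cosh(sqrt(8) x) + B sinh(sqrt(8) x).
Fixed left endpoint y(0) = 4 ⇒ A = 4.
The right endpoint x = 4 is free, so the natural (transversality) condition is ∂L/∂y' |_{x=4} = 0, i.e. y'(4) = 0.
Compute y'(x) = A k sinh(k x) + B k cosh(k x), so
    y'(4) = A k sinh(k·4) + B k cosh(k·4) = 0
    ⇒ B = −A tanh(k·4) = − 4 tanh(sqrt(8)·4).
Therefore the extremal is
    y(x) = 4 cosh(sqrt(8) x) − 4 tanh(sqrt(8)·4) sinh(sqrt(8) x).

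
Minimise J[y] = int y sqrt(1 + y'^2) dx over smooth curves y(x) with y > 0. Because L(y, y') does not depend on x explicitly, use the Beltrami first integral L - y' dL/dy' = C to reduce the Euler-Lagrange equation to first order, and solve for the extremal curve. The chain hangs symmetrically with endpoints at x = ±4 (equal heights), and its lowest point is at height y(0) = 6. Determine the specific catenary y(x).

The Lagrangian L(y, y') = y sqrt(1 + y'^2) has no explicit x dependence, so the Beltrami identity applies:
    L − y' ∂L/∂y' = C.
Compute ∂L/∂y' = y · y' / sqrt(1 + y'^2). Then
    L − y' ∂L/∂y'
    = y sqrt(1 + y'^2) − y · y'^2 / sqrt(1 + y'^2)
    = y (1 + y'^2 − y'^2) / sqrt(1 + y'^2)
    = y / sqrt(1 + y'^2) = C.
Squaring gives y^2 = C^2 (1 + y'^2), i.e.
    y'^2 = y^2 / C^2 − 1.
Separating variables,
    dy / sqrt(y^2 − C^2) = dx / C,
and integrating gives arccosh(y / C) = (x − a)/C, so
    y(x) = C cosh((x − a)/C),
the catenary. The constants C and a are fixed by the two endpoint conditions (and, for the hanging-chain problem, the length constraint selects C).
Now fit the given data. The endpoints x = ±4 are symmetric at equal height, so the catenary is even about its minimum: a = 0 and y(x) = C cosh(x/C). The lowest point is y(0) = C cosh(0) = C, and we are told y(0) = 6, so C = 6. Therefore
    y(x) = 6 cosh(x/6),
and at the endpoints
    y(±4) = 6 cosh(4/6).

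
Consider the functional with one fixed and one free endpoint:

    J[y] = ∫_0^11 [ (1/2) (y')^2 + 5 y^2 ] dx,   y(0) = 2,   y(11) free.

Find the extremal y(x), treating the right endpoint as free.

The Lagrangian L = (1/2) (y')^2 + 5 y^2 gives
    ∂L/∂y = 10 y,   ∂L/∂y' = y'.
Euler-Lagrange: y'' − 10 y = 0.
With k = sqrt(10), the general solution is
    y(x) = A cosh(sqrt(10) x) + B sinh(sqrt(10) x).
Fixed left endpoint y(0) = 2 ⇒ A = 2.
The right endpoint x = 11 is free, so the natural (transversality) condition is ∂L/∂y' |_{x=11} = 0, i.e. y'(11) = 0.
Compute y'(x) = A k sinh(k x) + B k cosh(k x), so
    y'(11) = A k sinh(k·11) + B k cosh(k·11) = 0
    ⇒ B = −A tanh(k·11) = − 2 tanh(sqrt(10)·11).
Therefore the extremal is
    y(x) = 2 cosh(sqrt(10) x) − 2 tanh(sqrt(10)·11) sinh(sqrt(10) x).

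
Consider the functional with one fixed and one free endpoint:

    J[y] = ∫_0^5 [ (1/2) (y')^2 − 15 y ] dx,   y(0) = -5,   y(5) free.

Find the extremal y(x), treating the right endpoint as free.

The Lagrangian L = (1/2) (y')^2 − 15 y gives
    ∂L/∂y = −15,   ∂L/∂y' = y'.
Euler-Lagrange: d/dx(y') − (−15) = 0, i.e. y'' + 15 = 0, so
    y(x) = −(15/2) x^2 + C1 x + C2.
Fixed left endpoint y(0) = -5 ⇒ C2 = -5.
The right endpoint x = 5 is free, so the natural (transversality) condition is ∂L/∂y' |_{x=5} = 0, i.e. y'(5) = 0.
Compute y'(x) = −15 x + C1, so y'(5) = −75 + C1 = 0 ⇒ C1 = 75.
Therefore the extremal is
    y(x) = −(15/2) x^2 + 75 x − 5.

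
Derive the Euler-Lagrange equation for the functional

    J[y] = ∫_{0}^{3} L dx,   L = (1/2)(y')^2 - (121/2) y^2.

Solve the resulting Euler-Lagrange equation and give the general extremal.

The Lagrangian is L = (1/2)(y')^2 - (121/2) y^2.
∂L/∂y = -121y.
∂L/∂y' = y'.
The Euler-Lagrange equation d/dx(∂L/∂y') − ∂L/∂y = 0 becomes:
    y'' + 121 y = 0
General solution: y(x) = A sin(11x) + B cos(11x), where A and B are arbitrary constants fixed by the endpoint conditions.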